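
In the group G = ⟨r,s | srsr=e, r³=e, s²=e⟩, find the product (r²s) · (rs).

Compute (r²s) · (rs) by multiplying left to right and reducing via the relations at each step:
  (r²s) · r = rs
  (rs) · s = r

Answer: r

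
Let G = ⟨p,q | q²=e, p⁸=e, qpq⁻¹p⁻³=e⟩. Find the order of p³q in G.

Compute successive powers until reaching e:
  (p³q)¹ = p³q, (p³q)² = p⁴, (p³q)³ = p⁷q, (p³q)⁴ = e.
The smallest positive k with (p³q)ᵏ = e is 4.

Answer: 4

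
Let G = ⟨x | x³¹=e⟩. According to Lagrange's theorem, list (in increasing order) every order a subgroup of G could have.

|G| = 31 = 31. By Lagrange's theorem the order of any subgroup divides 31; the divisors of 31 are 1, 31.

Answer: 1, 31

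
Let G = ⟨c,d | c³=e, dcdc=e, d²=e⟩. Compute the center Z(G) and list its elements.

An element z ∈ Z(G) iff z commutes with every generator.
For example e is central: e·c = c = c·e; e·d = d = d·e.
Whereas c ∉ Z(G) since c·d = cd ≠ c²d = d·c.
Checking each of the 6 elements this way gives Z(G) = {e}, of order 1.

Answer: {e}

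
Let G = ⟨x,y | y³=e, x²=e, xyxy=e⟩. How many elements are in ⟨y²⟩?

|⟨y²⟩| equals the order of y². Compute successive powers until reaching e:
  (y²)¹ = y², (y²)² = y, (y²)³ = e.
The smallest positive k with (y²)ᵏ = e is 3, so |⟨y²⟩| = 3.

Answer: 3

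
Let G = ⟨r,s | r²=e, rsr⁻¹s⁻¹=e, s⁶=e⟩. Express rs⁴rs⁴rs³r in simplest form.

Multiply left to right, reducing at each step:
  r · s⁴ = rs⁴
  (rs⁴) · r = s⁴
  (s⁴) · s⁴ = s²
  (s²) · r = rs²
  (rs²) · s³ = rs⁵
  (rs⁵) · r = s⁵

Answer: s⁵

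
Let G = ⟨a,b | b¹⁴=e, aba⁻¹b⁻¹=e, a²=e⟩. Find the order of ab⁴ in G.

Compute successive powers until reaching e:
  (ab⁴)¹ = ab⁴, (ab⁴)² = b⁸, (ab⁴)³ = ab¹², (ab⁴)⁴ = b², (ab⁴)⁵ = ab⁶, (ab⁴)⁶ = b¹⁰, (ab⁴)⁷ = a, (ab⁴)⁸ = b⁴, (ab⁴)⁹ = ab⁸, (ab⁴)¹⁰ = b¹², (ab⁴)¹¹ = ab², (ab⁴)¹² = b⁶, (ab⁴)¹³ = ab¹⁰, (ab⁴)¹⁴ = e.
The smallest positive k with (ab⁴)ᵏ = e is 14.

Answer: 14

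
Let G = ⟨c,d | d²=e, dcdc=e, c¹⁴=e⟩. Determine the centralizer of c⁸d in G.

⟨c⁸d⟩ ⊆ C_G(c⁸d) since powers of c⁸d commute with c⁸d; so |C_G(c⁸d)| ≥ |⟨c⁸d⟩| = 2.
By orbit–stabilizer, |C_G(c⁸d)| = |G| / |conj. class of c⁸d| = 28 / 7 = 4.
The 4 elements commuting with c⁸d are {e, c⁷, cd, c⁸d}.

Answer: {e, c⁷, cd, c⁸d}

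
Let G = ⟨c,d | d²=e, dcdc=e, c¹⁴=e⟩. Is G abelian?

c·d = cd but d·c = c¹³d, so c·d ≠ d·c and G is not abelian.

Answer: No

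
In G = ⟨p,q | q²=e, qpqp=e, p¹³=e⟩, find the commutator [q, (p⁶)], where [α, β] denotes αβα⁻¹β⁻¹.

[q, (p⁶)] = q·(p⁶)·q⁻¹·(p⁶)⁻¹.
  q · (p⁶) = p⁷q
  (p⁷q) · q = p⁷
  (p⁷) · (p⁷) = p

Answer: p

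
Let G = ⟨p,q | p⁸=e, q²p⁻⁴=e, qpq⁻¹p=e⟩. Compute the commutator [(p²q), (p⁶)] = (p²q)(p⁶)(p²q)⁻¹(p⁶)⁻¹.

[(p²q), (p⁶)] = (p²q)·(p⁶)·(p²q)⁻¹·(p⁶)⁻¹.
  (p²q) · (p⁶) = q⁻¹
  (q⁻¹) · (p²q⁻¹) = p²
  (p²) · (p²) = p⁴

Answer: p⁴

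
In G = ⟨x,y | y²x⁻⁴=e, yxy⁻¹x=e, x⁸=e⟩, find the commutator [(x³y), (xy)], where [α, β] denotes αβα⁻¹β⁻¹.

[(x³y), (xy)] = (x³y)·(xy)·(x³y)⁻¹·(xy)⁻¹.
  (x³y) · (xy) = x⁶
  (x⁶) · (x³y⁻¹) = xy⁻¹
  (xy⁻¹) · (xy⁻¹) = x⁴

Answer: x⁴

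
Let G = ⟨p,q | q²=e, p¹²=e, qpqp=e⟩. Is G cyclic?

Every cyclic group is abelian. But p·q = pq while q·p = p¹¹q, so p·q ≠ q·p and G is not abelian. Hence G is not cyclic.

Answer: No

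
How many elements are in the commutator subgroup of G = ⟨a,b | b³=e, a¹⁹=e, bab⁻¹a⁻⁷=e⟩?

G' = [G, G] is generated by all commutators. The generator-pair commutators are: [a, b] = a¹³.
The subgroup they normally generate is {e, a, a², a³, a⁴, a⁵, a⁶, a⁷, a⁸, a⁹, a¹⁰, a¹¹, a¹², a¹³, a¹⁴, a¹⁵, a¹⁶, a¹⁷, a¹⁸}, of order 19.
Check: |G/G'| = 57/19 = 3 is the order of the abelianisation.

Answer: 19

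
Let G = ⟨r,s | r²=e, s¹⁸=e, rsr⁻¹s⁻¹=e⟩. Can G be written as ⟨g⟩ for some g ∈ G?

|G| = 36, but the maximum element order in G is 18 < 36. No single element generates all of G, so G is not cyclic.

Answer: No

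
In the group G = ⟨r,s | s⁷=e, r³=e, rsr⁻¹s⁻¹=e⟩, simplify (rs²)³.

Compute successive powers of (rs²), reducing at each step:
  (rs²)²: (rs²) · r = r²s²;   (r²s²) · s² = r²s⁴
  (rs²)³: (r²s⁴) · r = s⁴;   (s⁴) · s² = s⁶

Answer: s⁶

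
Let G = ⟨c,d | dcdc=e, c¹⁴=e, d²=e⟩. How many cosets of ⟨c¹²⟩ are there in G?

First find ord(c¹²) by computing successive powers:
  (c¹²)¹ = c¹², (c¹²)² = c¹⁰, (c¹²)³ = c⁸, (c¹²)⁴ = c⁶, (c¹²)⁵ = c⁴, (c¹²)⁶ = c², (c¹²)⁷ = e.
So |⟨c¹²⟩| = ord(c¹²) = 7. With |G| = 28, by Lagrange [G : ⟨c¹²⟩] = 28/7 = 4.

Answer: 4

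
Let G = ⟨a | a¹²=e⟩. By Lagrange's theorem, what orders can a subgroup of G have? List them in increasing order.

|G| = 12 = 2² · 3. By Lagrange's theorem the order of any subgroup divides 12; the divisors of 12 are 1, 2, 3, 4, 6, 12.

Answer: 1, 2, 3, 4, 6, 12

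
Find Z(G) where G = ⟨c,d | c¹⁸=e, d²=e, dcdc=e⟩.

An element z ∈ Z(G) iff z commutes with every generator.
For example c⁹ is central: (c⁹)·c = c¹⁰ = c·(c⁹); (c⁹)·d = c⁹d = d·(c⁹).
Whereas c ∉ Z(G) since c·d = cd ≠ c¹⁷d = d·c.
Checking each of the 36 elements this way gives Z(G) = {e, c⁹}, of order 2.

Answer: {e, c⁹}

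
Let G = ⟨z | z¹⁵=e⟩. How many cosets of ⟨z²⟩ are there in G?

First find ord(z²) by computing successive powers:
  (z²)¹ = z², (z²)² = z⁴, (z²)³ = z⁶, (z²)⁴ = z⁸, (z²)⁵ = z¹⁰, (z²)⁶ = z¹², (z²)⁷ = z¹⁴, (z²)⁸ = z, (z²)⁹ = z³, (z²)¹⁰ = z⁵, (z²)¹¹ = z⁷, (z²)¹² = z⁹, (z²)¹³ = z¹¹, (z²)¹⁴ = z¹³, (z²)¹⁵ = e.
So |⟨z²⟩| = ord(z²) = 15. With |G| = 15, by Lagrange [G : ⟨z²⟩] = 15/15 = 1.

Answer: 1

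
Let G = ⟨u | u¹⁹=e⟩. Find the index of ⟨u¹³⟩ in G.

First find ord(u¹³) by computing successive powers:
  (u¹³)¹ = u¹³, (u¹³)² = u⁷, (u¹³)³ = u, (u¹³)⁴ = u¹⁴, (u¹³)⁵ = u⁸, (u¹³)⁶ = u², (u¹³)⁷ = u¹⁵, (u¹³)⁸ = u⁹, (u¹³)⁹ = u³, (u¹³)¹⁰ = u¹⁶, (u¹³)¹¹ = u¹⁰, (u¹³)¹² = u⁴, (u¹³)¹³ = u¹⁷, (u¹³)¹⁴ = u¹¹, (u¹³)¹⁵ = u⁵, (u¹³)¹⁶ = u¹⁸, (u¹³)¹⁷ = u¹², (u¹³)¹⁸ = u⁶, (u¹³)¹⁹ = e.
So |⟨u¹³⟩| = ord(u¹³) = 19. With |G| = 19, by Lagrange [G : ⟨u¹³⟩] = 19/19 = 1.

Answer: 1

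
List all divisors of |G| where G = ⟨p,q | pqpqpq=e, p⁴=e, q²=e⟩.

|G| = 24 = 2³ · 3. By Lagrange's theorem the order of any subgroup divides 24; the divisors of 24 are 1, 2, 3, 4, 6, 8, 12, 24.

Answer: 1, 2, 3, 4, 6, 8, 12, 24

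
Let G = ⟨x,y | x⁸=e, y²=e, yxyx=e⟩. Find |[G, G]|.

G' = [G, G] is generated by all commutators. The generator-pair commutators are: [x, y] = x².
The subgroup they normally generate is {e, x², x⁴, x⁶}, of order 4.
Check: |G/G'| = 16/4 = 4 is the order of the abelianisation.

Answer: 4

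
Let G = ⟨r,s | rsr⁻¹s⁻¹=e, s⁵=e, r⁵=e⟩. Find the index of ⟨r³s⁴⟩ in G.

First find ord(r³s⁴) by computing successive powers:
  (r³s⁴)¹ = r³s⁴, (r³s⁴)² = rs³, (r³s⁴)³ = r⁴s², (r³s⁴)⁴ = r²s, (r³s⁴)⁵ = e.
So |⟨r³s⁴⟩| = ord(r³s⁴) = 5. With |G| = 25, by Lagrange [G : ⟨r³s⁴⟩] = 25/5 = 5.

Answer: 5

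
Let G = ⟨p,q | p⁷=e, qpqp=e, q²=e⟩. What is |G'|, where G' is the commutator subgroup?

G' = [G, G] is generated by all commutators. The generator-pair commutators are: [p, q] = p².
The subgroup they normally generate is {e, p, p², p³, p⁴, p⁵, p⁶}, of order 7.
Check: |G/G'| = 14/7 = 2 is the order of the abelianisation.

Answer: 7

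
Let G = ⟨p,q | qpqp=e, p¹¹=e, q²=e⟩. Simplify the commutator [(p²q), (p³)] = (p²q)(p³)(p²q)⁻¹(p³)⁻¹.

[(p²q), (p³)] = (p²q)·(p³)·(p²q)⁻¹·(p³)⁻¹.
  (p²q) · (p³) = p¹⁰q
  (p¹⁰q) · (p²q) = p⁸
  (p⁸) · (p⁸) = p⁵

Answer: p⁵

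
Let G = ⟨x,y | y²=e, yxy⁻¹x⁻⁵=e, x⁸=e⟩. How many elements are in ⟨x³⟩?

|⟨x³⟩| equals the order of x³. Compute successive powers until reaching e:
  (x³)¹ = x³, (x³)² = x⁶, (x³)³ = x, (x³)⁴ = x⁴, (x³)⁵ = x⁷, (x³)⁶ = x², (x³)⁷ = x⁵, (x³)⁸ = e.
The smallest positive k with (x³)ᵏ = e is 8, so |⟨x³⟩| = 8.

Answer: 8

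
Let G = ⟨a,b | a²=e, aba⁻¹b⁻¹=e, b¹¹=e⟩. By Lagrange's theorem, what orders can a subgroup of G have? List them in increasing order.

|G| = 22 = 2 · 11. By Lagrange's theorem the order of any subgroup divides 22; the divisors of 22 are 1, 2, 11, 22.

Answer: 1, 2, 11, 22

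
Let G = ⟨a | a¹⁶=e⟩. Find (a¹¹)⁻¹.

The order of (a¹¹) is 16 (smallest k with (a¹¹)ᵏ = e), so (a¹¹)⁻¹ = (a¹¹)¹⁵ = a⁵.
Check: (a¹¹) · (a⁵) → (a¹¹) · a⁵ = e, giving e as required.

Answer: a⁵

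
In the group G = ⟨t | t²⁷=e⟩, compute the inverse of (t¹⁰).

The order of (t¹⁰) is 27 (smallest k with (t¹⁰)ᵏ = e), so (t¹⁰)⁻¹ = (t¹⁰)²⁶ = t¹⁷.
Check: (t¹⁰) · (t¹⁷) → (t¹⁰) · t¹⁷ = e, giving e as required.

Answer: t¹⁷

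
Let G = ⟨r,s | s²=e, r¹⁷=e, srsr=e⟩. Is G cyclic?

Every cyclic group is abelian. But r·s = rs while s·r = r¹⁶s, so r·s ≠ s·r and G is not abelian. Hence G is not cyclic.

Answer: No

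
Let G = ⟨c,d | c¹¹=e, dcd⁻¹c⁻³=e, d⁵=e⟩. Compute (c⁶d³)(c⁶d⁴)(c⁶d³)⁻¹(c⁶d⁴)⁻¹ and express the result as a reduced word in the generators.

[(c⁶d³), (c⁶d⁴)] = (c⁶d³)·(c⁶d⁴)·(c⁶d³)⁻¹·(c⁶d⁴)⁻¹.
  (c⁶d³) · (c⁶d⁴) = c³d²
  (c³d²) · (cd²) = cd⁴
  (cd⁴) · (c⁴d) = c⁶

Answer: c⁶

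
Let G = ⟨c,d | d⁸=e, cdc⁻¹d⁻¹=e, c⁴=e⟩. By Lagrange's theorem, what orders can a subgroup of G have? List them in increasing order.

|G| = 32 = 2⁵. By Lagrange's theorem the order of any subgroup divides 32; the divisors of 32 are 1, 2, 4, 8, 16, 32.

Answer: 1, 2, 4, 8, 16, 32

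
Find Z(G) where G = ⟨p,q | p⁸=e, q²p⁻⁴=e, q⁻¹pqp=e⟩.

An element z ∈ Z(G) iff z commutes with every generator.
For example p⁴ is central: (p⁴)·p = p⁵ = p·(p⁴); (p⁴)·q = q⁻¹ = q·(p⁴).
Whereas p ∉ Z(G) since p·q = pq ≠ p³q⁻¹ = q·p.
Checking each of the 16 elements this way gives Z(G) = {e, p⁴}, of order 2.

Answer: {e, p⁴}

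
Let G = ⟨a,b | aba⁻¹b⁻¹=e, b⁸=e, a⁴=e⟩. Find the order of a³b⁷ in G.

Compute successive powers until reaching e:
  (a³b⁷)¹ = a³b⁷, (a³b⁷)² = a²b⁶, (a³b⁷)³ = ab⁵, (a³b⁷)⁴ = b⁴, (a³b⁷)⁵ = a³b³, (a³b⁷)⁶ = a²b², (a³b⁷)⁷ = ab, (a³b⁷)⁸ = e.
The smallest positive k with (a³b⁷)ᵏ = e is 8.

Answer: 8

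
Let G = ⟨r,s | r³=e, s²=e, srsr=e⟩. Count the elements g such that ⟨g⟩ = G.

⟨g⟩ = G would require ord(g) = |G| = 6, but the maximum element order in G is 3 < 6. So G is not cyclic and no single element generates it: the count is 0.

Answer: 0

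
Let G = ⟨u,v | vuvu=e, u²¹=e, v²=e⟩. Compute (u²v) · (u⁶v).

Compute (u²v) · (u⁶v) by multiplying left to right and reducing via the relations at each step:
  (u²v) · u⁶ = u¹⁷v
  (u¹⁷v) · v = u¹⁷

Answer: u¹⁷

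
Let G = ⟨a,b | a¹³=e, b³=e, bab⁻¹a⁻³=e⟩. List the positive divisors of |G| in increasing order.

|G| = 39 = 3 · 13. By Lagrange's theorem the order of any subgroup divides 39; the divisors of 39 are 1, 3, 13, 39.

Answer: 1, 3, 13, 39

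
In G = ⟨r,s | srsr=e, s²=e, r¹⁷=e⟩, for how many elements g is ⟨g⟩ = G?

⟨g⟩ = G would require ord(g) = |G| = 34, but the maximum element order in G is 17 < 34. So G is not cyclic and no single element generates it: the count is 0.

Answer: 0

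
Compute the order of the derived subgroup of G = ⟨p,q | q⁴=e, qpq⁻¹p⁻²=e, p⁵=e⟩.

G' = [G, G] is generated by all commutators. The generator-pair commutators are: [p, q] = p⁴.
The subgroup they normally generate is {e, p, p², p³, p⁴}, of order 5.
Check: |G/G'| = 20/5 = 4 is the order of the abelianisation.

Answer: 5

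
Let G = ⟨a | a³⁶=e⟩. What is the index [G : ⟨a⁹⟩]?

First find ord(a⁹) by computing successive powers:
  (a⁹)¹ = a⁹, (a⁹)² = a¹⁸, (a⁹)³ = a²⁷, (a⁹)⁴ = e.
So |⟨a⁹⟩| = ord(a⁹) = 4. With |G| = 36, by Lagrange [G : ⟨a⁹⟩] = 36/4 = 9.

Answer: 9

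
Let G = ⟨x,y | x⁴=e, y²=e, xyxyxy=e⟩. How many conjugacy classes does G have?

The conjugacy classes (representative and size) are:
  [e] (size 1), [x³] (size 6), [x²yx²y] (size 3), [xyx³] (size 6), [yx³] (size 8).
Class equation: 1 + 6 + 3 + 6 + 8 = 24 = |G|. So G has 5 conjugacy classes.

Answer: 5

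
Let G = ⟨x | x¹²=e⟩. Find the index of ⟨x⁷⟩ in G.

First find ord(x⁷) by computing successive powers:
  (x⁷)¹ = x⁷, (x⁷)² = x², (x⁷)³ = x⁹, (x⁷)⁴ = x⁴, (x⁷)⁵ = x¹¹, (x⁷)⁶ = x⁶, (x⁷)⁷ = x, (x⁷)⁸ = x⁸, (x⁷)⁹ = x³, (x⁷)¹⁰ = x¹⁰, (x⁷)¹¹ = x⁵, (x⁷)¹² = e.
So |⟨x⁷⟩| = ord(x⁷) = 12. With |G| = 12, by Lagrange [G : ⟨x⁷⟩] = 12/12 = 1.

Answer: 1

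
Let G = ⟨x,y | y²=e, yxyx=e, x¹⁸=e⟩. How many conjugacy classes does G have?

The conjugacy classes (representative and size) are:
  [e] (size 1), [x] (size 2), [x²] (size 2), [x³] (size 2), [x¹⁴] (size 2), [x⁵] (size 2), [x¹²] (size 2), [x⁷] (size 2), [x¹⁰] (size 2), [x⁹] (size 1), [x¹⁰y] (size 9), [xy] (size 9).
Class equation: 1 + 2 + 2 + 2 + 2 + 2 + 2 + 2 + 2 + 1 + 9 + 9 = 36 = |G|. So G has 12 conjugacy classes.

Answer: 12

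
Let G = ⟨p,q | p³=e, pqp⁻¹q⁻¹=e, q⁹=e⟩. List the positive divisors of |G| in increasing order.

|G| = 27 = 3³. By Lagrange's theorem the order of any subgroup divides 27; the divisors of 27 are 1, 3, 9, 27.

Answer: 1, 3, 9, 27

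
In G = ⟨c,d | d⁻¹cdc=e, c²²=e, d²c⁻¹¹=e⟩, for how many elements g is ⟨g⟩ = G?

⟨g⟩ = G would require ord(g) = |G| = 44, but the maximum element order in G is 22 < 44. So G is not cyclic and no single element generates it: the count is 0.

Answer: 0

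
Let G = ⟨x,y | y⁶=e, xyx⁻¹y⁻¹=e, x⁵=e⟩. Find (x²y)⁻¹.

The order of (x²y) is 30 (smallest k with (x²y)ᵏ = e), so (x²y)⁻¹ = (x²y)²⁹ = x³y⁵.
Check: (x²y) · (x³y⁵) → (x²y) · x³ = y;   y · y⁵ = e, giving e as required.

Answer: x³y⁵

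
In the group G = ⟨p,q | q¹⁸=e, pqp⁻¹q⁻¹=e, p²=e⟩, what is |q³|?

Compute successive powers until reaching e:
  (q³)¹ = q³, (q³)² = q⁶, (q³)³ = q⁹, (q³)⁴ = q¹², (q³)⁵ = q¹⁵, (q³)⁶ = e.
The smallest positive k with (q³)ᵏ = e is 6.

Answer: 6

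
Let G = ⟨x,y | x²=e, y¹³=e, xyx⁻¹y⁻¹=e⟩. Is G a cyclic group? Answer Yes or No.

|G| = 26. The element xy has order 26 (its powers give 26 distinct elements), so ⟨xy⟩ = G and G is cyclic.

Answer: Yes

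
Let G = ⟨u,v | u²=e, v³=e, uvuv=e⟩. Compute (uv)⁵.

Compute successive powers of (uv), reducing at each step:
  (uv)²: (uv) · u = v²;   (v²) · v = e
  (uv)³: e · u = u;   u · v = uv
  (uv)⁴: (uv) · u = v²;   (v²) · v = e
  (uv)⁵: e · u = u;   u · v = uv

Answer: uv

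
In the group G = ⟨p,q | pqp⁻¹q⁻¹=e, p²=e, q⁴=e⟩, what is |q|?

Compute successive powers until reaching e:
  q¹ = q, q² = q², q³ = q³, q⁴ = e.
The smallest positive k with qᵏ = e is 4.

Answer: 4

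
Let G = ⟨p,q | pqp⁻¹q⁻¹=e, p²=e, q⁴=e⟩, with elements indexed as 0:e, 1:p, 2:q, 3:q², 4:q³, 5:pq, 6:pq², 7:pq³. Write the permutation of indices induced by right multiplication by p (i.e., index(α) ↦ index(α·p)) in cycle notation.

(0 1)(2 5)(3 6)(4 7)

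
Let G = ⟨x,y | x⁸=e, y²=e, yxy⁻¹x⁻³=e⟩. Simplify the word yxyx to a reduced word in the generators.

Multiply left to right, reducing at each step:
  y · x = x³y
  (x³y) · y = x³
  (x³) · x = x⁴

Answer: x⁴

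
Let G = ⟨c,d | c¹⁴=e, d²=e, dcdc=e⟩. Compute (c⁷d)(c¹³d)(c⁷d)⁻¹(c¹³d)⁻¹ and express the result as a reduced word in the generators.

[(c⁷d), (c¹³d)] = (c⁷d)·(c¹³d)·(c⁷d)⁻¹·(c¹³d)⁻¹.
  (c⁷d) · (c¹³d) = c⁸
  (c⁸) · (c⁷d) = cd
  (cd) · (c¹³d) = c²

Answer: c²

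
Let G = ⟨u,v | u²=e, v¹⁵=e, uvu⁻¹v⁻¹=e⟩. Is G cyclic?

|G| = 30. The element uv has order 30 (its powers give 30 distinct elements), so ⟨uv⟩ = G and G is cyclic.

Answer: Yes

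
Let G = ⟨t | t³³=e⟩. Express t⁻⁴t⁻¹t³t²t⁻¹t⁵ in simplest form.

Multiply left to right, reducing at each step:
  (t²⁹) · t⁻¹ = t²⁸
  (t²⁸) · t³ = t³¹
  (t³¹) · t² = e
  e · t⁻¹ = t³²
  (t³²) · t⁵ = t⁴

Answer: t⁴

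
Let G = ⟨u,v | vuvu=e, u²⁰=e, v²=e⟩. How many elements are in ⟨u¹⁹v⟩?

|⟨u¹⁹v⟩| equals the order of u¹⁹v. Compute successive powers until reaching e:
  (u¹⁹v)¹ = u¹⁹v, (u¹⁹v)² = e.
The smallest positive k with (u¹⁹v)ᵏ = e is 2, so |⟨u¹⁹v⟩| = 2.

Answer: 2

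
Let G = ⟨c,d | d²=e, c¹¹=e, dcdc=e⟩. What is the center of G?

An element z ∈ Z(G) iff z commutes with every generator.
For example e is central: e·c = c = c·e; e·d = d = d·e.
Whereas c ∉ Z(G) since c·d = cd ≠ c¹⁰d = d·c.
Checking each of the 22 elements this way gives Z(G) = {e}, of order 1.

Answer: {e}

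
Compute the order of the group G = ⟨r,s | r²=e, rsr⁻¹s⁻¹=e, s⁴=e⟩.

Enumerate words in the generators, reducing via the relations: the distinct elements are
  {e, r, s, rs, s², s³, rs², rs³}.
No further products give new elements, so |G| = 8.

Answer: 8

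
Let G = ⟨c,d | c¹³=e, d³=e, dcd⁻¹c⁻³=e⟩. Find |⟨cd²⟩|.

|⟨cd²⟩| equals the order of cd². Compute successive powers until reaching e:
  (cd²)¹ = cd², (cd²)² = c¹⁰d, (cd²)³ = e.
The smallest positive k with (cd²)ᵏ = e is 3, so |⟨cd²⟩| = 3.

Answer: 3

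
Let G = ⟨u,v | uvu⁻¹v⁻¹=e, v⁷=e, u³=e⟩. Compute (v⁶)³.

Compute successive powers of (v⁶), reducing at each step:
  (v⁶)²: (v⁶) · v⁶ = v⁵
  (v⁶)³: (v⁵) · v⁶ = v⁴

Answer: v⁴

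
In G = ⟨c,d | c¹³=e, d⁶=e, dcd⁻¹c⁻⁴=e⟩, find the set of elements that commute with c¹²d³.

⟨c¹²d³⟩ ⊆ C_G(c¹²d³) since powers of c¹²d³ commute with c¹²d³; so |C_G(c¹²d³)| ≥ |⟨c¹²d³⟩| = 2.
By orbit–stabilizer, |C_G(c¹²d³)| = |G| / |conj. class of c¹²d³| = 78 / 13 = 6.
The 6 elements commuting with c¹²d³ are {e, cd², c⁴d⁴, c⁸d, c¹¹d⁵, c¹²d³}.

Answer: {e, cd², c⁴d⁴, c⁸d, c¹¹d⁵, c¹²d³}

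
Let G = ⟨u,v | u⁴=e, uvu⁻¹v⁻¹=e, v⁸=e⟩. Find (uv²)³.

Compute successive powers of (uv²), reducing at each step:
  (uv²)²: (uv²) · u = u²v²;   (u²v²) · v² = u²v⁴
  (uv²)³: (u²v⁴) · u = u³v⁴;   (u³v⁴) · v² = u³v⁶

Answer: u³v⁶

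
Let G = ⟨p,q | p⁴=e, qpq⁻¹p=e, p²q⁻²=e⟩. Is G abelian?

p·q = pq but q·p = pq⁻¹, so p·q ≠ q·p and G is not abelian.

Answer: No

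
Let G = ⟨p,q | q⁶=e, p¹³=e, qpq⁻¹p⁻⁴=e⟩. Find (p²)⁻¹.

The order of (p²) is 13 (smallest k with (p²)ᵏ = e), so (p²)⁻¹ = (p²)¹² = p¹¹.
Check: (p²) · (p¹¹) → (p²) · p¹¹ = e, giving e as required.

Answer: p¹¹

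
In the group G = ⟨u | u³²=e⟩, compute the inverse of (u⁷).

The order of (u⁷) is 32 (smallest k with (u⁷)ᵏ = e), so (u⁷)⁻¹ = (u⁷)³¹ = u²⁵.
Check: (u⁷) · (u²⁵) → (u⁷) · u²⁵ = e, giving e as required.

Answer: u²⁵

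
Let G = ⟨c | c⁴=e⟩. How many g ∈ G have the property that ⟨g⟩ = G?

G is cyclic of order 4. An element generates G iff its order is 4, and a cyclic group of order 4 has exactly φ(4) = 2 such elements.

Answer: 2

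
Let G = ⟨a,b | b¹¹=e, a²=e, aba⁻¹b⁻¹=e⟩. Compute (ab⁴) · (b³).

Compute (ab⁴) · (b³) by multiplying left to right and reducing via the relations at each step:
  (ab⁴) · b³ = ab⁷

Answer: ab⁷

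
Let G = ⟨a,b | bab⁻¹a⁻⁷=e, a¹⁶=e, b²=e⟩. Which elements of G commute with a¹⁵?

⟨a¹⁵⟩ ⊆ C_G(a¹⁵) since powers of a¹⁵ commute with a¹⁵; so |C_G(a¹⁵)| ≥ |⟨a¹⁵⟩| = 16.
By orbit–stabilizer, |C_G(a¹⁵)| = |G| / |conj. class of a¹⁵| = 32 / 2 = 16.
The 16 elements commuting with a¹⁵ are {e, a, a², a³, a⁴, a⁵, a⁶, a⁷, a⁸, a⁹, a¹⁰, a¹¹, a¹², a¹³, a¹⁴, a¹⁵}.

Answer: {e, a, a², a³, a⁴, a⁵, a⁶, a⁷, a⁸, a⁹, a¹⁰, a¹¹, a¹², a¹³, a¹⁴, a¹⁵}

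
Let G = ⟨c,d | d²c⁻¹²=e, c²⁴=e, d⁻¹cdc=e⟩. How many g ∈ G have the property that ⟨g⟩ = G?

⟨g⟩ = G would require ord(g) = |G| = 48, but the maximum element order in G is 24 < 48. So G is not cyclic and no single element generates it: the count is 0.

Answer: 0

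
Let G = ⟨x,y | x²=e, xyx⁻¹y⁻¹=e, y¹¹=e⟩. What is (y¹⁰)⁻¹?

The order of (y¹⁰) is 11 (smallest k with (y¹⁰)ᵏ = e), so (y¹⁰)⁻¹ = (y¹⁰)¹⁰ = y.
Check: (y¹⁰) · y → (y¹⁰) · y = e, giving e as required.

Answer: y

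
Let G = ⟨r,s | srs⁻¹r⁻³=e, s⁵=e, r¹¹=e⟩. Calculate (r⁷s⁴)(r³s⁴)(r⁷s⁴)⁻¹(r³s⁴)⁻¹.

[(r⁷s⁴), (r³s⁴)] = (r⁷s⁴)·(r³s⁴)·(r⁷s⁴)⁻¹·(r³s⁴)⁻¹.
  (r⁷s⁴) · (r³s⁴) = r⁸s³
  (r⁸s³) · (rs) = r²s⁴
  (r²s⁴) · (r²s) = r¹⁰

Answer: r¹⁰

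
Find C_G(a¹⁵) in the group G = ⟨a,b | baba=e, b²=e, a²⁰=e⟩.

⟨a¹⁵⟩ ⊆ C_G(a¹⁵) since powers of a¹⁵ commute with a¹⁵; so |C_G(a¹⁵)| ≥ |⟨a¹⁵⟩| = 4.
By orbit–stabilizer, |C_G(a¹⁵)| = |G| / |conj. class of a¹⁵| = 40 / 2 = 20.
The 20 elements commuting with a¹⁵ are {e, a, a², a³, a⁴, a⁵, a⁶, a⁷, a⁸, a⁹, a¹⁰, a¹¹, a¹², a¹³, a¹⁴, a¹⁵, a¹⁶, a¹⁷, a¹⁸, a¹⁹}.

Answer: {e, a, a², a³, a⁴, a⁵, a⁶, a⁷, a⁸, a⁹, a¹⁰, a¹¹, a¹², a¹³, a¹⁴, a¹⁵, a¹⁶, a¹⁷, a¹⁸, a¹⁹}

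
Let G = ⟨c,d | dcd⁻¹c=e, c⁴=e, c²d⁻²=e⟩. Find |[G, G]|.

G' = [G, G] is generated by all commutators. The generator-pair commutators are: [c, d] = c².
The subgroup they normally generate is {e, c²}, of order 2.
Check: |G/G'| = 8/2 = 4 is the order of the abelianisation.

Answer: 2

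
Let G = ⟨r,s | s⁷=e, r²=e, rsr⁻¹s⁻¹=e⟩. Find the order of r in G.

Compute successive powers until reaching e:
  r¹ = r, r² = e.
The smallest positive k with rᵏ = e is 2.

Answer: 2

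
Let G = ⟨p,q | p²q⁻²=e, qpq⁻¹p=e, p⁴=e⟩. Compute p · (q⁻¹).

Compute p · (q⁻¹) by multiplying left to right and reducing via the relations at each step:
  p · q⁻¹ = pq⁻¹

Answer: pq⁻¹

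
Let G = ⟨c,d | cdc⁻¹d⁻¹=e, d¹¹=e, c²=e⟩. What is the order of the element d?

Compute successive powers until reaching e:
  d¹ = d, d² = d², d³ = d³, d⁴ = d⁴, d⁵ = d⁵, d⁶ = d⁶, d⁷ = d⁷, d⁸ = d⁸, d⁹ = d⁹, d¹⁰ = d¹⁰, d¹¹ = e.
The smallest positive k with dᵏ = e is 11.

Answer: 11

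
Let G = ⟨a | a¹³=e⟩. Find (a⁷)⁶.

Compute successive powers of (a⁷), reducing at each step:
  (a⁷)²: (a⁷) · a⁷ = a
  (a⁷)³: a · a⁷ = a⁸
  (a⁷)⁴: (a⁸) · a⁷ = a²
  (a⁷)⁵: (a²) · a⁷ = a⁹
  (a⁷)⁶: (a⁹) · a⁷ = a³

Answer: a³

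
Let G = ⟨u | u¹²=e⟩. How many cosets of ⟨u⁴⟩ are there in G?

First find ord(u⁴) by computing successive powers:
  (u⁴)¹ = u⁴, (u⁴)² = u⁸, (u⁴)³ = e.
So |⟨u⁴⟩| = ord(u⁴) = 3. With |G| = 12, by Lagrange [G : ⟨u⁴⟩] = 12/3 = 4.

Answer: 4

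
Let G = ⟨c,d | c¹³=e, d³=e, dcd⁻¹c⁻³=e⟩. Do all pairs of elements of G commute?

c·d = cd but d·c = c³d, so c·d ≠ d·c and G is not abelian.

Answer: No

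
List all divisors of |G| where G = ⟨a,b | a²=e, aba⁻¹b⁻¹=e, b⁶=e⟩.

|G| = 12 = 2² · 3. By Lagrange's theorem the order of any subgroup divides 12; the divisors of 12 are 1, 2, 3, 4, 6, 12.

Answer: 1, 2, 3, 4, 6, 12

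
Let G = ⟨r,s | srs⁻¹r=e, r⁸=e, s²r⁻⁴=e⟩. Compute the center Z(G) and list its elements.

An element z ∈ Z(G) iff z commutes with every generator.
For example r⁴ is central: (r⁴)·r = r⁵ = r·(r⁴); (r⁴)·s = s⁻¹ = s·(r⁴).
Whereas r ∉ Z(G) since r·s = rs ≠ r³s⁻¹ = s·r.
Checking each of the 16 elements this way gives Z(G) = {e, r⁴}, of order 2.

Answer: {e, r⁴}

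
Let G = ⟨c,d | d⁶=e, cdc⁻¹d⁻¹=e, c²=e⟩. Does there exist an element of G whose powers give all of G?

|G| = 12, but the maximum element order in G is 6 < 12. No single element generates all of G, so G is not cyclic.

Answer: No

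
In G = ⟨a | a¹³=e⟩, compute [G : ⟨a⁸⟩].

First find ord(a⁸) by computing successive powers:
  (a⁸)¹ = a⁸, (a⁸)² = a³, (a⁸)³ = a¹¹, (a⁸)⁴ = a⁶, (a⁸)⁵ = a, (a⁸)⁶ = a⁹, (a⁸)⁷ = a⁴, (a⁸)⁸ = a¹², (a⁸)⁹ = a⁷, (a⁸)¹⁰ = a², (a⁸)¹¹ = a¹⁰, (a⁸)¹² = a⁵, (a⁸)¹³ = e.
So |⟨a⁸⟩| = ord(a⁸) = 13. With |G| = 13, by Lagrange [G : ⟨a⁸⟩] = 13/13 = 1.

Answer: 1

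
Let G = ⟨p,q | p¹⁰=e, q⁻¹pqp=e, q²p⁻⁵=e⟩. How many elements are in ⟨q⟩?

|⟨q⟩| equals the order of q. Compute successive powers until reaching e:
  q¹ = q, q² = p⁵, q³ = q⁻¹, q⁴ = e.
The smallest positive k with qᵏ = e is 4, so |⟨q⟩| = 4.

Answer: 4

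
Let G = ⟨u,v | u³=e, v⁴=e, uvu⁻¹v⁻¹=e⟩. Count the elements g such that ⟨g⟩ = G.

G is cyclic of order 12. An element generates G iff its order is 12, and a cyclic group of order 12 has exactly φ(12) = 4 such elements.

Answer: 4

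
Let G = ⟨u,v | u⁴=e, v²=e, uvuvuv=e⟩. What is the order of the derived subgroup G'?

G' = [G, G] is generated by all commutators. The generator-pair commutators are: [u, v] = u²vu.
The subgroup they normally generate is {e, u², uv, vu³, u²vu, u³v, u²vu³, vu, uvu², vu²v, u²vu²v, u³vu²}, of order 12.
Check: |G/G'| = 24/12 = 2 is the order of the abelianisation.

Answer: 12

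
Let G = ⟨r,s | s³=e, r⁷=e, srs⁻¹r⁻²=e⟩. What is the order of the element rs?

Compute successive powers until reaching e:
  (rs)¹ = rs, (rs)² = r³s², (rs)³ = e.
The smallest positive k with (rs)ᵏ = e is 3.

Answer: 3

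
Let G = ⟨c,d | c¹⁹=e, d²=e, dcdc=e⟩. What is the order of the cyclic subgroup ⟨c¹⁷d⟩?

|⟨c¹⁷d⟩| equals the order of c¹⁷d. Compute successive powers until reaching e:
  (c¹⁷d)¹ = c¹⁷d, (c¹⁷d)² = e.
The smallest positive k with (c¹⁷d)ᵏ = e is 2, so |⟨c¹⁷d⟩| = 2.

Answer: 2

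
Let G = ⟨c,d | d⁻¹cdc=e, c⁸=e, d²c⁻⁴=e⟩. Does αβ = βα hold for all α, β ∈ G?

c·d = cd but d·c = c³d⁻¹, so c·d ≠ d·c and G is not abelian.

Answer: No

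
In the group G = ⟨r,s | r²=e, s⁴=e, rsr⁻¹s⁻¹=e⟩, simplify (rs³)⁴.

Compute successive powers of (rs³), reducing at each step:
  (rs³)²: (rs³) · r = s³;   (s³) · s³ = s²
  (rs³)³: (s²) · r = rs²;   (rs²) · s³ = rs
  (rs³)⁴: (rs) · r = s;   s · s³ = e

Answer: e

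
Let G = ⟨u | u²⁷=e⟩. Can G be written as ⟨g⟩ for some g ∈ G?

|G| = 27. The element u has order 27 (its powers give 27 distinct elements), so ⟨u⟩ = G and G is cyclic.

Answer: Yes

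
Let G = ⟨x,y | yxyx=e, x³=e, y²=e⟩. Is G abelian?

x·y = xy but y·x = x²y, so x·y ≠ y·x and G is not abelian.

Answer: No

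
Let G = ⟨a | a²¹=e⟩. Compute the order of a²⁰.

Compute successive powers until reaching e:
  (a²⁰)¹ = a²⁰, (a²⁰)² = a¹⁹, (a²⁰)³ = a¹⁸, (a²⁰)⁴ = a¹⁷, (a²⁰)⁵ = a¹⁶, (a²⁰)⁶ = a¹⁵, (a²⁰)⁷ = a¹⁴, (a²⁰)⁸ = a¹³, (a²⁰)⁹ = a¹², (a²⁰)¹⁰ = a¹¹, (a²⁰)¹¹ = a¹⁰, (a²⁰)¹² = a⁹, (a²⁰)¹³ = a⁸, (a²⁰)¹⁴ = a⁷, (a²⁰)¹⁵ = a⁶, (a²⁰)¹⁶ = a⁵, (a²⁰)¹⁷ = a⁴, (a²⁰)¹⁸ = a³, (a²⁰)¹⁹ = a², (a²⁰)²⁰ = a, (a²⁰)²¹ = e.
The smallest positive k with (a²⁰)ᵏ = e is 21.

Answer: 21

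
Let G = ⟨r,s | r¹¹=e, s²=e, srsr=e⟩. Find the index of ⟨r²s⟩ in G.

First find ord(r²s) by computing successive powers:
  (r²s)¹ = r²s, (r²s)² = e.
So |⟨r²s⟩| = ord(r²s) = 2. With |G| = 22, by Lagrange [G : ⟨r²s⟩] = 22/2 = 11.

Answer: 11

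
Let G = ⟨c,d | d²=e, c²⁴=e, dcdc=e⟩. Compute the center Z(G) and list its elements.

An element z ∈ Z(G) iff z commutes with every generator.
For example c¹² is central: (c¹²)·c = c¹³ = c·(c¹²); (c¹²)·d = c¹²d = d·(c¹²).
Whereas c ∉ Z(G) since c·d = cd ≠ c²³d = d·c.
Checking each of the 48 elements this way gives Z(G) = {e, c¹²}, of order 2.

Answer: {e, c¹²}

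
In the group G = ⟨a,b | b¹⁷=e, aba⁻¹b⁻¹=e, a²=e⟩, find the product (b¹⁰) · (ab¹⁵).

Compute (b¹⁰) · (ab¹⁵) by multiplying left to right and reducing via the relations at each step:
  (b¹⁰) · a = ab¹⁰
  (ab¹⁰) · b¹⁵ = ab⁸

Answer: ab⁸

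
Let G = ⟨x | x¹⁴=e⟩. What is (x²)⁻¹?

The order of (x²) is 7 (smallest k with (x²)ᵏ = e), so (x²)⁻¹ = (x²)⁶ = x¹².
Check: (x²) · (x¹²) → (x²) · x¹² = e, giving e as required.

Answer: x¹²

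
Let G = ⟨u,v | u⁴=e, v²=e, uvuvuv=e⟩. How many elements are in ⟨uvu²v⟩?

|⟨uvu²v⟩| equals the order of uvu²v. Compute successive powers until reaching e:
  (uvu²v)¹ = uvu²v, (uvu²v)² = e.
The smallest positive k with (uvu²v)ᵏ = e is 2, so |⟨uvu²v⟩| = 2.

Answer: 2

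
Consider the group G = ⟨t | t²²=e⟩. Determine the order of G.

G is generated by a single element, so G is cyclic. The relator gives t²² = e and no smaller power is forced to be e, so the 22 powers {e, t, t², t³, t⁴, t⁵, t⁶, t⁷, t⁸, t⁹, t²¹, t²⁰, t¹², t¹³, t¹¹, t¹⁰, t¹⁴, t¹⁵, t¹⁶, t¹⁷, t¹⁸, t¹⁹} are distinct. Hence |G| = 22.

Answer: 22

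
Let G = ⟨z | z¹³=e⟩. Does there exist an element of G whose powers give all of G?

|G| = 13. The element z has order 13 (its powers give 13 distinct elements), so ⟨z⟩ = G and G is cyclic.

Answer: Yes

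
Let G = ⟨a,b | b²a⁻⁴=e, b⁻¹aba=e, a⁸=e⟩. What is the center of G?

An element z ∈ Z(G) iff z commutes with every generator.
For example a⁴ is central: (a⁴)·a = a⁵ = a·(a⁴); (a⁴)·b = b⁻¹ = b·(a⁴).
Whereas a ∉ Z(G) since a·b = ab ≠ a³b⁻¹ = b·a.
Checking each of the 16 elements this way gives Z(G) = {e, a⁴}, of order 2.

Answer: {e, a⁴}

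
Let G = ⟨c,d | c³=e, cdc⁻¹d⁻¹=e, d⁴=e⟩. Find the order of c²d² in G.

Compute successive powers until reaching e:
  (c²d²)¹ = c²d², (c²d²)² = c, (c²d²)³ = d², (c²d²)⁴ = c², (c²d²)⁵ = cd², (c²d²)⁶ = e.
The smallest positive k with (c²d²)ᵏ = e is 6.

Answer: 6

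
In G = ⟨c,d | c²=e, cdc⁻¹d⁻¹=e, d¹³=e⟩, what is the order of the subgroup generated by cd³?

|⟨cd³⟩| equals the order of cd³. Compute successive powers until reaching e:
  (cd³)¹ = cd³, (cd³)² = d⁶, (cd³)³ = cd⁹, (cd³)⁴ = d¹², (cd³)⁵ = cd², (cd³)⁶ = d⁵, (cd³)⁷ = cd⁸, (cd³)⁸ = d¹¹, (cd³)⁹ = cd, (cd³)¹⁰ = d⁴, (cd³)¹¹ = cd⁷, (cd³)¹² = d¹⁰, (cd³)¹³ = c, (cd³)¹⁴ = d³, (cd³)¹⁵ = cd⁶, (cd³)¹⁶ = d⁹, (cd³)¹⁷ = cd¹², (cd³)¹⁸ = d², (cd³)¹⁹ = cd⁵, (cd³)²⁰ = d⁸, (cd³)²¹ = cd¹¹, (cd³)²² = d, (cd³)²³ = cd⁴, (cd³)²⁴ = d⁷, (cd³)²⁵ = cd¹⁰, (cd³)²⁶ = e.
The smallest positive k with (cd³)ᵏ = e is 26, so |⟨cd³⟩| = 26.

Answer: 26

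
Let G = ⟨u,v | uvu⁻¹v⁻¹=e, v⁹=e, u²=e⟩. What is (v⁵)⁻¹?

The order of (v⁵) is 9 (smallest k with (v⁵)ᵏ = e), so (v⁵)⁻¹ = (v⁵)⁸ = v⁴.
Check: (v⁵) · (v⁴) → (v⁵) · v⁴ = e, giving e as required.

Answer: v⁴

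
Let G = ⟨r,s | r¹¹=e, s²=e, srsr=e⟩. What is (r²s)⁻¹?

The order of (r²s) is 2 (smallest k with (r²s)ᵏ = e), so (r²s)⁻¹ = (r²s)¹ = r²s.
Check: (r²s) · (r²s) → (r²s) · r² = s;   s · s = e, giving e as required.

Answer: r²s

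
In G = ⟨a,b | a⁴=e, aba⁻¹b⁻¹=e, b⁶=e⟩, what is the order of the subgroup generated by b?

|⟨b⟩| equals the order of b. Compute successive powers until reaching e:
  b¹ = b, b² = b², b³ = b³, b⁴ = b⁴, b⁵ = b⁵, b⁶ = e.
The smallest positive k with bᵏ = e is 6, so |⟨b⟩| = 6.

Answer: 6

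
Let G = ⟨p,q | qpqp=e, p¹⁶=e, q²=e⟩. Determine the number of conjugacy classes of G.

The conjugacy classes (representative and size) are:
  [e] (size 1), [p¹⁵] (size 2), [p²] (size 2), [p³] (size 2), [p¹²] (size 2), [p⁵] (size 2), [p⁶] (size 2), [p⁷] (size 2), [p⁸] (size 1), [p²q] (size 8), [p¹⁵q] (size 8).
Class equation: 1 + 2 + 2 + 2 + 2 + 2 + 2 + 2 + 1 + 8 + 8 = 32 = |G|. So G has 11 conjugacy classes.

Answer: 11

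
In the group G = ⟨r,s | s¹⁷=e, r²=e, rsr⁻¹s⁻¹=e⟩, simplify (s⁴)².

Compute successive powers of (s⁴), reducing at each step:
  (s⁴)²: (s⁴) · s⁴ = s⁸

Answer: s⁸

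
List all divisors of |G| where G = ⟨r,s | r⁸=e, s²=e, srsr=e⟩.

|G| = 16 = 2⁴. By Lagrange's theorem the order of any subgroup divides 16; the divisors of 16 are 1, 2, 4, 8, 16.

Answer: 1, 2, 4, 8, 16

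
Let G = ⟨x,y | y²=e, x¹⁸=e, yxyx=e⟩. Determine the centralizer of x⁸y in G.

⟨x⁸y⟩ ⊆ C_G(x⁸y) since powers of x⁸y commute with x⁸y; so |C_G(x⁸y)| ≥ |⟨x⁸y⟩| = 2.
By orbit–stabilizer, |C_G(x⁸y)| = |G| / |conj. class of x⁸y| = 36 / 9 = 4.
The 4 elements commuting with x⁸y are {e, x⁹, x¹⁷y, x⁸y}.

Answer: {e, x⁹, x¹⁷y, x⁸y}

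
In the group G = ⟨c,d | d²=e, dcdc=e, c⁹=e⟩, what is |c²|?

Compute successive powers until reaching e:
  (c²)¹ = c², (c²)² = c⁴, (c²)³ = c⁶, (c²)⁴ = c⁸, (c²)⁵ = c, (c²)⁶ = c³, (c²)⁷ = c⁵, (c²)⁸ = c⁷, (c²)⁹ = e.
The smallest positive k with (c²)ᵏ = e is 9.

Answer: 9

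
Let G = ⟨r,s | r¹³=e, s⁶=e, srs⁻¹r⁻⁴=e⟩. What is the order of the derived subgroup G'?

G' = [G, G] is generated by all commutators. The generator-pair commutators are: [r, s] = r¹⁰.
The subgroup they normally generate is {e, r, r², r³, r⁴, r⁵, r⁶, r⁷, r⁸, r⁹, r¹⁰, r¹¹, r¹²}, of order 13.
Check: |G/G'| = 78/13 = 6 is the order of the abelianisation.

Answer: 13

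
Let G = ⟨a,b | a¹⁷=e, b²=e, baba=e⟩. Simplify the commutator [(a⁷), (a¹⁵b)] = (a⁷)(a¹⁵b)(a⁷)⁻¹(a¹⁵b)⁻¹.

[(a⁷), (a¹⁵b)] = (a⁷)·(a¹⁵b)·(a⁷)⁻¹·(a¹⁵b)⁻¹.
  (a⁷) · (a¹⁵b) = a⁵b
  (a⁵b) · (a¹⁰) = a¹²b
  (a¹²b) · (a¹⁵b) = a¹⁴

Answer: a¹⁴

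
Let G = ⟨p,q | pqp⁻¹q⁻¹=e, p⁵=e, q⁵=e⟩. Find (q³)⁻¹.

The order of (q³) is 5 (smallest k with (q³)ᵏ = e), so (q³)⁻¹ = (q³)⁴ = q².
Check: (q³) · (q²) → (q³) · q² = e, giving e as required.

Answer: q²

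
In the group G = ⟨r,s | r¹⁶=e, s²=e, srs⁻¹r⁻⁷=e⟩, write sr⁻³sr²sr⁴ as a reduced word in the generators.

Multiply left to right, reducing at each step:
  s · r⁻³ = r¹¹s
  (r¹¹s) · s = r¹¹
  (r¹¹) · r² = r¹³
  (r¹³) · s = r¹³s
  (r¹³s) · r⁴ = r⁹s

Answer: r⁹s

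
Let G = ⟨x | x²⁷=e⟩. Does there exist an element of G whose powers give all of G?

|G| = 27. The element x has order 27 (its powers give 27 distinct elements), so ⟨x⟩ = G and G is cyclic.

Answer: Yes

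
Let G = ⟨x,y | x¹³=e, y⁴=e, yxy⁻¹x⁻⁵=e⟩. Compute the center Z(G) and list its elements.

An element z ∈ Z(G) iff z commutes with every generator.
For example e is central: e·x = x = x·e; e·y = y = y·e.
Whereas x ∉ Z(G) since x·y = xy ≠ x⁵y = y·x.
Checking each of the 52 elements this way gives Z(G) = {e}, of order 1.

Answer: {e}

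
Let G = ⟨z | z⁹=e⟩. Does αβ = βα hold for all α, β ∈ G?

G has a single generator, so G is cyclic and hence abelian.

Answer: Yes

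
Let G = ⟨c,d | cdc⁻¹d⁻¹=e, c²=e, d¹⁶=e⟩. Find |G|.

Enumerate words in the generators, reducing via the relations: the distinct elements are
  {c, d, e, cd, d², d³, d⁴, d⁵, d⁶, d⁷, d⁸, d⁹, cd², cd³, cd⁴, cd⁵, cd⁶, cd⁷, cd⁸, cd⁹, d¹², d¹³, d¹¹, d¹⁰, d¹⁴, d¹⁵, cd¹², cd¹³, cd¹¹, cd¹⁰, cd¹⁴, cd¹⁵}.
No further products give new elements, so |G| = 32.

Answer: 32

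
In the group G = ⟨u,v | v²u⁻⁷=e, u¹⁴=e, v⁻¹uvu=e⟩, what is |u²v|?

Compute successive powers until reaching e:
  (u²v)¹ = u²v, (u²v)² = u⁷, (u²v)³ = u²v⁻¹, (u²v)⁴ = e.
The smallest positive k with (u²v)ᵏ = e is 4.

Answer: 4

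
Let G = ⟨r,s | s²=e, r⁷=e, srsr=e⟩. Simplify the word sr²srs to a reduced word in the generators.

Multiply left to right, reducing at each step:
  s · r² = r⁵s
  (r⁵s) · s = r⁵
  (r⁵) · r = r⁶
  (r⁶) · s = r⁶s

Answer: r⁶s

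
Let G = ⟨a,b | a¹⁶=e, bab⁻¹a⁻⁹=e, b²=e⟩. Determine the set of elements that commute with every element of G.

An element z ∈ Z(G) iff z commutes with every generator.
For example a² is central: (a²)·a = a³ = a·(a²); (a²)·b = a²b = b·(a²).
Whereas a ∉ Z(G) since a·b = ab ≠ a⁹b = b·a.
Checking each of the 32 elements this way gives Z(G) = {e, a², a⁴, a⁶, a⁸, a¹⁰, a¹², a¹⁴}, of order 8.

Answer: {e, a², a⁴, a⁶, a⁸, a¹⁰, a¹², a¹⁴}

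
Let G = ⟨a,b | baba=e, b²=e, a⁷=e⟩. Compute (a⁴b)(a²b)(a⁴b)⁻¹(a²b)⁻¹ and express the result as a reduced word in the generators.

[(a⁴b), (a²b)] = (a⁴b)·(a²b)·(a⁴b)⁻¹·(a²b)⁻¹.
  (a⁴b) · (a²b) = a²
  (a²) · (a⁴b) = a⁶b
  (a⁶b) · (a²b) = a⁴

Answer: a⁴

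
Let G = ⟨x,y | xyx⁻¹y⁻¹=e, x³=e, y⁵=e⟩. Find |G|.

Enumerate words in the generators, reducing via the relations: the distinct elements are
  {e, x, y, xy, x², y², y³, y⁴, xy², xy³, xy⁴, x²y, x²y², x²y³, x²y⁴}.
No further products give new elements, so |G| = 15.

Answer: 15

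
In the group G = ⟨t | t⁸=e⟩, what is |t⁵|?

Compute successive powers until reaching e:
  (t⁵)¹ = t⁵, (t⁵)² = t², (t⁵)³ = t⁷, (t⁵)⁴ = t⁴, (t⁵)⁵ = t, (t⁵)⁶ = t⁶, (t⁵)⁷ = t³, (t⁵)⁸ = e.
The smallest positive k with (t⁵)ᵏ = e is 8.

Answer: 8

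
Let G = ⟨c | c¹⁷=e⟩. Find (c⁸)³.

Compute successive powers of (c⁸), reducing at each step:
  (c⁸)²: (c⁸) · c⁸ = c¹⁶
  (c⁸)³: (c¹⁶) · c⁸ = c⁷

Answer: c⁷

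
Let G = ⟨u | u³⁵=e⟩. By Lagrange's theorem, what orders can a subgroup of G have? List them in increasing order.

|G| = 35 = 5 · 7. By Lagrange's theorem the order of any subgroup divides 35; the divisors of 35 are 1, 5, 7, 35.

Answer: 1, 5, 7, 35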